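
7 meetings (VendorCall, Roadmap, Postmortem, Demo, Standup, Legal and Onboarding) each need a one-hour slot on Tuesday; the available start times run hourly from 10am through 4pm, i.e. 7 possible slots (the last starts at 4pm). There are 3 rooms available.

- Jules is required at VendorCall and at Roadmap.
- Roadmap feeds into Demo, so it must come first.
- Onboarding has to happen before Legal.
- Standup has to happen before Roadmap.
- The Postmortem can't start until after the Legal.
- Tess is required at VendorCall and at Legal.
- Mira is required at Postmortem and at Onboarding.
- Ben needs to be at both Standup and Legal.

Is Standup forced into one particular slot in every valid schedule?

Standup can be 10am (e.g. Onboarding in 10am; Legal in 11am; Standup in 10am; VendorCall in 10am; Roadmap in 11am; Postmortem in 12pm; Demo in 12pm) or 11am (e.g. Standup=11am, Onboarding=10am, Roadmap=12pm, Legal=12pm, Demo=1pm, Postmortem=1pm, VendorCall=10am).

No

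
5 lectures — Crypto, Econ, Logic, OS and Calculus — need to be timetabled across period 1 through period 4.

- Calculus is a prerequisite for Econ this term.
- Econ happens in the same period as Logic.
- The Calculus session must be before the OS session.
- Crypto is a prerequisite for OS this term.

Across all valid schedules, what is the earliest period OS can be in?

Precedence pushes OS to at least period 2.
OS at period 2 is achievable: Econ in period 2, Logic in period 2, OS in period 2, Crypto in period 1, Calculus in period 1.

period 2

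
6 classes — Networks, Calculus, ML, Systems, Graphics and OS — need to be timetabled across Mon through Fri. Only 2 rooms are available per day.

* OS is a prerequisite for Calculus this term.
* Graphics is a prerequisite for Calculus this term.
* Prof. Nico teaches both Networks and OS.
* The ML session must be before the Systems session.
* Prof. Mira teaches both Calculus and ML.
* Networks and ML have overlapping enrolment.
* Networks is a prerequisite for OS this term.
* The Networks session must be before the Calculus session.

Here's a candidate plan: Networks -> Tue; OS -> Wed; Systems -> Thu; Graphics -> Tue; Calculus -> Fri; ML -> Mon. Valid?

OS is a prerequisite for Calculus this term — holds.
Networks is a prerequisite for OS this term — holds.
Prof. Nico teaches both Networks and OS — holds.
Prof. Mira teaches both Calculus and ML — holds.
The Networks session must be before the Calculus session — holds.
Graphics is a prerequisite for Calculus this term — holds.
The ML session must be before the Systems session — holds.
Only 2 rooms are available per day — holds.
Networks and ML have overlapping enrolment — holds.

Yes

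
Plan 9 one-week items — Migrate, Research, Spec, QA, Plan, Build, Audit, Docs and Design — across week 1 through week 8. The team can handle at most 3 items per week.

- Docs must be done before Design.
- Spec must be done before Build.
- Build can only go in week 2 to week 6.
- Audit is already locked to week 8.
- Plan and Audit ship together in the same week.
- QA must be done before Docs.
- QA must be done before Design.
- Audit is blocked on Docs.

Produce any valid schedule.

Build=week 2; Research=week 2; Plan=week 8; Design=week 3; QA=week 1; Migrate=week 1; Docs=week 2; Audit=week 8; Spec=week 1

Checking: Spec(week 1) before Build(week 2); Docs(week 2) before Audit(week 8); QA(week 1) before Design(week 3); Docs(week 2) before Design(week 3); QA(week 1) before Docs(week 2); Plan = Audit = week 8; Build=week 2 in [week 2,week 6]; Audit=week 8 in [week 8,week 8]; max 3 per week (cap 3).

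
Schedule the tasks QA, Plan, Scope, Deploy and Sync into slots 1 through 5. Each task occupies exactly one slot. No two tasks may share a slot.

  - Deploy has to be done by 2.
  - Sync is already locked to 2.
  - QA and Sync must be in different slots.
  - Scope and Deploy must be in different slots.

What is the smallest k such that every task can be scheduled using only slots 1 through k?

5 slots

With at most 1 per slot and 5 tasks, at least 5 slots are needed.
Sync can't be placed before 2, so the schedule must run through at least slot 2.
5 works (last occupied slot: 5): for example Deploy -> 1; QA -> 3; Scope -> 5; Plan -> 4; Sync -> 2.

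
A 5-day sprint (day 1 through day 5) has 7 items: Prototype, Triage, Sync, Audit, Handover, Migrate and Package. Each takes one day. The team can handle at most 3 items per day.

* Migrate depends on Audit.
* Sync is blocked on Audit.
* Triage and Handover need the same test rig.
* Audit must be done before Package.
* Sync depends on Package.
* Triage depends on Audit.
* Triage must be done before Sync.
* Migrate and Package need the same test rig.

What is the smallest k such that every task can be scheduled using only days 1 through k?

The precedence chain requires at least 3 distinct days.
With at most 3 per day and 7 tasks, at least 3 days are needed.
3 works (last occupied day: day 3): for example Prototype -> day 1, Migrate -> day 3, Triage -> day 2, Package -> day 2, Audit -> day 1, Sync -> day 3, Handover -> day 1.

3 days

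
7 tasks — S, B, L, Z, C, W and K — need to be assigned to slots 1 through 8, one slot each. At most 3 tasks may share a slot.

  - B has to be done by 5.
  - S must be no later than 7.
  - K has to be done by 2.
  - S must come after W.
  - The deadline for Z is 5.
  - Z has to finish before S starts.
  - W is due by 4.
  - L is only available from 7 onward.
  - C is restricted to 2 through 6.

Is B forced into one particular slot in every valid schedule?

B can be 1 (e.g. K in 1; B in 1; C in 2; Z in 2; L in 7; W in 1; S in 3) or 2 (e.g. Z in 1, C in 2, K in 1, W in 1, L in 7, B in 2, S in 2).

No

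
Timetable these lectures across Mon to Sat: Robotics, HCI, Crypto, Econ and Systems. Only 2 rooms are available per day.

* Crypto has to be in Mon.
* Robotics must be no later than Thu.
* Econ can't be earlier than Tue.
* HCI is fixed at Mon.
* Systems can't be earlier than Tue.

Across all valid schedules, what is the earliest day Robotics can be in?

Robotics's own window allows nothing later than Thu.
Robotics at Tue is achievable: Econ in Tue, HCI in Mon, Systems in Wed, Crypto in Mon, Robotics in Tue.
Nothing earlier works — the capacity limit rule out every day before Tue.

Tue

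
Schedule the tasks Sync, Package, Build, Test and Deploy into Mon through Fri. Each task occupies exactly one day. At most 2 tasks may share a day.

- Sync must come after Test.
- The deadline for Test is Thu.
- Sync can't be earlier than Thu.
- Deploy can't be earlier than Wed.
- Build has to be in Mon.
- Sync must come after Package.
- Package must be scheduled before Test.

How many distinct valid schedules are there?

27

Splitting on Sync: it can be Thu (9), Fri (18). Listing each branch's schedules as (Package, Build, Test, Deploy):
Sync=Thu: (Mon,Mon,Tue,Wed) (Mon,Mon,Tue,Thu) (Mon,Mon,Tue,Fri) (Mon,Mon,Wed,Wed) (Mon,Mon,Wed,Thu) (Mon,Mon,Wed,Fri) (Tue,Mon,Wed,Wed) (Tue,Mon,Wed,Thu) (Tue,Mon,Wed,Fri) — 9.
Sync=Fri: (Mon,Mon,Tue,Wed) (Mon,Mon,Tue,Thu) (Mon,Mon,Tue,Fri) (Mon,Mon,Wed,Wed) (Mon,Mon,Wed,Thu) (Mon,Mon,Wed,Fri) (Mon,Mon,Thu,Wed) (Mon,Mon,Thu,Thu) (Mon,Mon,Thu,Fri) (Tue,Mon,Wed,Wed) (Tue,Mon,Wed,Thu) (Tue,Mon,Wed,Fri) (Tue,Mon,Thu,Wed) (Tue,Mon,Thu,Thu) (Tue,Mon,Thu,Fri) (Wed,Mon,Thu,Wed) (Wed,Mon,Thu,Thu) (Wed,Mon,Thu,Fri) — 18.
Summing: 9 + 18 = 27.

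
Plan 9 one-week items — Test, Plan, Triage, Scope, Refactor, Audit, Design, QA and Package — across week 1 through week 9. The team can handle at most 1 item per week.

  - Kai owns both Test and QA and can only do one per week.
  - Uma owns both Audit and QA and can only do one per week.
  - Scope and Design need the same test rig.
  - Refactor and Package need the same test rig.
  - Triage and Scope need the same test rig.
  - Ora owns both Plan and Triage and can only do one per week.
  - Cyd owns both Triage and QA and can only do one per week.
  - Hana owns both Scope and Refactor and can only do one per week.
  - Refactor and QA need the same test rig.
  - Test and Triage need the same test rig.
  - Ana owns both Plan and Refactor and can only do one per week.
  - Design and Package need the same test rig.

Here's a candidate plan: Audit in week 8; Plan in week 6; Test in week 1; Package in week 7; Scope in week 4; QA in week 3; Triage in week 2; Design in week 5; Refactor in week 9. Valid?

Scope and Design need the same test rig — holds.
Ana owns both Plan and Refactor and can only do one per week — holds.
Hana owns both Scope and Refactor and can only do one per week — holds.
Ora owns both Plan and Triage and can only do one per week — holds.
Kai owns both Test and QA and can only do one per week — holds.
Test and Triage need the same test rig — holds.
The team can handle at most 1 item per week — holds.
Refactor and Package need the same test rig — holds.
Refactor and QA need the same test rig — holds.
Design and Package need the same test rig — holds.
Triage and Scope need the same test rig — holds.
Cyd owns both Triage and QA and can only do one per week — holds.
Uma owns both Audit and QA and can only do one per week — holds.

Yes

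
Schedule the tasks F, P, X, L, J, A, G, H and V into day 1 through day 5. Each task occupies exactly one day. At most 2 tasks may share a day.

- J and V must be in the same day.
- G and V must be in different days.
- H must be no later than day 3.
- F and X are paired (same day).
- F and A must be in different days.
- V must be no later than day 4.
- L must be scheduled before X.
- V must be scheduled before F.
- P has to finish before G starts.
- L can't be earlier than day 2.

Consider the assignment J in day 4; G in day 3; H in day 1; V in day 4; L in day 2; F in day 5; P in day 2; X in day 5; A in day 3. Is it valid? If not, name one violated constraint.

Yes

L can't be earlier than day 2 — holds.
V must be scheduled before F — holds.
G and V must be in different days — holds.
P has to finish before G starts — holds.
V must be no later than day 4 — holds.
H must be no later than day 3 — holds.
J and V must be in the same day — holds.
L must be scheduled before X — holds.
F and X are paired (same day) — holds.
At most 2 tasks may share a day — holds.
F and A must be in different days — holds.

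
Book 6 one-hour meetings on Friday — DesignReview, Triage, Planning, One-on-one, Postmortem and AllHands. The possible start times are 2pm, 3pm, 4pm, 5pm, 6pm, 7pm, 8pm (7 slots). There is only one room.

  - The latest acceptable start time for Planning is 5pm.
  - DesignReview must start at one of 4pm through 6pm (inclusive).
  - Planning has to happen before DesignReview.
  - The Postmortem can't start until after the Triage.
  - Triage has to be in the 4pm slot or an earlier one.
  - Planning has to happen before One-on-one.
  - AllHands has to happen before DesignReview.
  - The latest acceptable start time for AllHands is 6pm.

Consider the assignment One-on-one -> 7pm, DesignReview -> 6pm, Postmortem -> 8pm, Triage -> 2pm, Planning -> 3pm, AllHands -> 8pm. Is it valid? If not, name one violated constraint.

Invalid. The latest acceptable start time for AllHands is 6pm.

AllHands has to happen before DesignReview — violated.
The latest acceptable start time for Planning is 5pm — holds.
DesignReview must start at one of 4pm through 6pm (inclusive) — holds.
The latest acceptable start time for AllHands is 6pm — violated.
Triage has to be in the 4pm slot or an earlier one — holds.
There is only one room — violated.
Planning has to happen before DesignReview — holds.
Planning has to happen before One-on-one — holds.
The Postmortem can't start until after the Triage — holds.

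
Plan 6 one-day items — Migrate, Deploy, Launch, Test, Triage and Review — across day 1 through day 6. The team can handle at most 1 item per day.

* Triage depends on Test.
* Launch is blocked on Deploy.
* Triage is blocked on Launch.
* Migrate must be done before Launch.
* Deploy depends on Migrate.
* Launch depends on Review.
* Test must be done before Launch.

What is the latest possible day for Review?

day 4

Downstream work caps Review at day 4.
Review at day 4 is achievable: Deploy -> day 2, Launch -> day 5, Review -> day 4, Test -> day 3, Migrate -> day 1, Triage -> day 6.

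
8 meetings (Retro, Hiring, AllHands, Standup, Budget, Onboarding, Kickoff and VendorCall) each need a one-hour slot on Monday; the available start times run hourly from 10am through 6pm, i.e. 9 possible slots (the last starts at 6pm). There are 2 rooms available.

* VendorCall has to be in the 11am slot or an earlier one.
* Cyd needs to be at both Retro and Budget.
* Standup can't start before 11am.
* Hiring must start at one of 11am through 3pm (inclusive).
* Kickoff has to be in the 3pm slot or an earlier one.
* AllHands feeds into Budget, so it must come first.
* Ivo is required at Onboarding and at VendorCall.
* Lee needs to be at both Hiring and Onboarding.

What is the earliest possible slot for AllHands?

10am

Downstream work caps AllHands at 5pm.
AllHands at 10am is achievable: Onboarding -> 1pm, AllHands -> 10am, VendorCall -> 10am, Kickoff -> 11am, Retro -> 1pm, Budget -> 12pm, Hiring -> 11am, Standup -> 12pm.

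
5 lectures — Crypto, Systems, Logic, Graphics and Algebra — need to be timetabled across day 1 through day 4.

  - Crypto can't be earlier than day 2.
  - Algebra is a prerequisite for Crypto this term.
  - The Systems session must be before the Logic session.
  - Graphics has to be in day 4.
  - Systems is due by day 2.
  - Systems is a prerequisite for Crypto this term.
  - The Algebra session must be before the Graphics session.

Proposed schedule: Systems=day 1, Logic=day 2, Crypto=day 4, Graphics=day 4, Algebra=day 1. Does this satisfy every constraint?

Algebra is a prerequisite for Crypto this term — holds.
Graphics has to be in day 4 — holds.
The Systems session must be before the Logic session — holds.
Systems is a prerequisite for Crypto this term — holds.
The Algebra session must be before the Graphics session — holds.
Crypto can't be earlier than day 2 — holds.
Systems is due by day 2 — holds.

Valid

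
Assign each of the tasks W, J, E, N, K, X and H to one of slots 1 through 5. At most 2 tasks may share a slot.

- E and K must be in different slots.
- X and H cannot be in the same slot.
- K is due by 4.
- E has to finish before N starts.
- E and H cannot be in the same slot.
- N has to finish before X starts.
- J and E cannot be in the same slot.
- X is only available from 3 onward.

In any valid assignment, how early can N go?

2

Precedence pushes N to at least 2; downstream work caps N at 4.
N at 2 is achievable: K in 2; E in 1; H in 4; X in 3; W in 1; J in 3; N in 2.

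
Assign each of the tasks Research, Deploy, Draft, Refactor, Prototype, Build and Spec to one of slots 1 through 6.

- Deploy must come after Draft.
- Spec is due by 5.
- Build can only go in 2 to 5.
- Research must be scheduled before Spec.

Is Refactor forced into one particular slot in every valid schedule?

No

Refactor can be 1 (e.g. Build in 2; Prototype in 1; Refactor in 1; Deploy in 2; Research in 1; Spec in 2; Draft in 1) or 2 (e.g. Build -> 2; Prototype -> 1; Draft -> 1; Spec -> 2; Refactor -> 2; Deploy -> 2; Research -> 1).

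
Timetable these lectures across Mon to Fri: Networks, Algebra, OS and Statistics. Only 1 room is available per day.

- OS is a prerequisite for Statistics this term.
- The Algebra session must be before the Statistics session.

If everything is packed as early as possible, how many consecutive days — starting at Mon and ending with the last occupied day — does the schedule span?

The precedence chain requires at least 2 distinct days.
With at most 1 per day and 4 lectures, at least 4 days are needed.
4 works (last occupied day: Thu): for example Statistics -> Wed, OS -> Tue, Algebra -> Mon, Networks -> Thu.

4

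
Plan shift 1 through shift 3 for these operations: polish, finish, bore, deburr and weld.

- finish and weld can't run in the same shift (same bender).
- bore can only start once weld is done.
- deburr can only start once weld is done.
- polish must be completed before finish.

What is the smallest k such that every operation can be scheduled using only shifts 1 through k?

2

The precedence chain requires at least 2 distinct shifts.
2 works (last occupied shift: shift 2): for example polish in shift 1, deburr in shift 2, bore in shift 2, finish in shift 2, weld in shift 1.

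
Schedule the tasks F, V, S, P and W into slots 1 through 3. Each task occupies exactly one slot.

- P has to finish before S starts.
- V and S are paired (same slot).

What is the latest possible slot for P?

Downstream work caps P at 2.
P at 2 is achievable: V -> 3; W -> 1; P -> 2; S -> 3; F -> 1.

2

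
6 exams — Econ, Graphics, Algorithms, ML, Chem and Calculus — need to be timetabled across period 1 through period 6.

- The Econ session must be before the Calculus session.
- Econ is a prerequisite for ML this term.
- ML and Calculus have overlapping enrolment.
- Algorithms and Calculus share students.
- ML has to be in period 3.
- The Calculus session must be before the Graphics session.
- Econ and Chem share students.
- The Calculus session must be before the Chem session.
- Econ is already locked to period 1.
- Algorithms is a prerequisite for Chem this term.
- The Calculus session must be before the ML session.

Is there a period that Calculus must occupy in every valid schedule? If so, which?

period 2

Econ is fixed at period 1 and must come before Calculus, so Calculus is at least period 2.
ML is fixed at period 3 and must come after Calculus, so Calculus is at most period 2.
So Calculus must be period 2.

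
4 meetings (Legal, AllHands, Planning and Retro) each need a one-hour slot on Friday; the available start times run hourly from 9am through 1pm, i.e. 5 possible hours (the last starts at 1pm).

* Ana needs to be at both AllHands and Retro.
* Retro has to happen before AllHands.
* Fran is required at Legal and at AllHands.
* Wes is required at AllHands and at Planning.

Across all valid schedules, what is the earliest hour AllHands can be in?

10am

Precedence pushes AllHands to at least 10am.
AllHands at 10am is achievable: AllHands=10am; Planning=9am; Retro=9am; Legal=9am.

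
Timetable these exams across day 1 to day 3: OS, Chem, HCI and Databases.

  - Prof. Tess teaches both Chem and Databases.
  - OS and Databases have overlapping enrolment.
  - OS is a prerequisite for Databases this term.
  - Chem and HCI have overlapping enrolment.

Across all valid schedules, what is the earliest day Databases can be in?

Precedence pushes Databases to at least day 2.
Databases at day 2 is achievable: Databases in day 2, HCI in day 2, Chem in day 1, OS in day 1.

day 2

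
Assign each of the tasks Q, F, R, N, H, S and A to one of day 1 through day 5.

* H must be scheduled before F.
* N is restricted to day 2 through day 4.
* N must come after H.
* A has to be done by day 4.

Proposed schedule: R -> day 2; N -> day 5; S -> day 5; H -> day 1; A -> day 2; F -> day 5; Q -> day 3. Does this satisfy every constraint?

Invalid. N is restricted to day 2 through day 4.

A has to be done by day 4 — holds.
N must come after H — holds.
N is restricted to day 2 through day 4 — violated.
H must be scheduled before F — holds.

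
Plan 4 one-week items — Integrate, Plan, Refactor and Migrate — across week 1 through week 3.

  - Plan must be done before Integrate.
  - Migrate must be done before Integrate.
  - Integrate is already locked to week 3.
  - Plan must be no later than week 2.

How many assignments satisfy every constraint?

12

Splitting on Plan: it can be week 1 (6), week 2 (6). Listing each branch's schedules as (Integrate, Refactor, Migrate) by week number:
Plan=week 1: (3,1,1) (3,1,2) (3,2,1) (3,2,2) (3,3,1) (3,3,2) — 6.
Plan=week 2: (3,1,1) (3,1,2) (3,2,1) (3,2,2) (3,3,1) (3,3,2) — 6.
Summing: 6 + 6 = 12.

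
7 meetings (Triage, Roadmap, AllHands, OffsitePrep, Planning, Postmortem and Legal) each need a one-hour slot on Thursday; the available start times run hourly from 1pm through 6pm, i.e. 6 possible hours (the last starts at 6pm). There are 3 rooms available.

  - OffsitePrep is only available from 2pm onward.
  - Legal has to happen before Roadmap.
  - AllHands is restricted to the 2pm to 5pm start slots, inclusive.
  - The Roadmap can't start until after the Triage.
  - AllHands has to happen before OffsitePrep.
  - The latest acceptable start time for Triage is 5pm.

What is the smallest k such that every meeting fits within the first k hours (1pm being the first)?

3 hours

The precedence chain requires at least 2 distinct hours.
With at most 3 per hour and 7 meetings, at least 3 hours are needed.
Propagating the time windows through the other constraints, OffsitePrep can't land before 3pm — that is hour 3 counting from 1pm — so the schedule must run through at least 3 hours.
3 works (last occupied hour: 3pm): for example AllHands=2pm; Planning=1pm; Legal=1pm; Roadmap=2pm; Triage=1pm; Postmortem=2pm; OffsitePrep=3pm.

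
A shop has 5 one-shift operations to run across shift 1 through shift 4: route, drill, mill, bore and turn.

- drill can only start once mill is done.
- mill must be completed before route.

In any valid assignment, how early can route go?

shift 2

Precedence pushes route to at least shift 2.
route at shift 2 is achievable: bore -> shift 1; mill -> shift 1; turn -> shift 1; route -> shift 2; drill -> shift 2.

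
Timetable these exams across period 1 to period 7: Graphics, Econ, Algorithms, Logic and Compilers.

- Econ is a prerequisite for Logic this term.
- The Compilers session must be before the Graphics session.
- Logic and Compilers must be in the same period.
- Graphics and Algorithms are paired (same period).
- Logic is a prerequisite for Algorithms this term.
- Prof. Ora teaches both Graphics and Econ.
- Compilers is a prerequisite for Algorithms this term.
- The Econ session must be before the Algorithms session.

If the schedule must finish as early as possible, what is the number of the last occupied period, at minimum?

The precedence chain requires at least 3 distinct periods.
3 works (last occupied period: period 3): for example Econ -> period 1; Logic -> period 2; Graphics -> period 3; Compilers -> period 2; Algorithms -> period 3.

period 3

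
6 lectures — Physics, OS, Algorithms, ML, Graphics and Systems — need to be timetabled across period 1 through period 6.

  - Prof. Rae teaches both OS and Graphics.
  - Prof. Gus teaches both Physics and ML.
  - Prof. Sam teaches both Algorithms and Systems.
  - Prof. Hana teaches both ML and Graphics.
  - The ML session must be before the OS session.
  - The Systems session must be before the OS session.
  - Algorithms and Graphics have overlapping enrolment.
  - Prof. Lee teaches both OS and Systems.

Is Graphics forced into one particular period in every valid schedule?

Graphics can be period 1 (e.g. Physics -> period 1, ML -> period 2, Algorithms -> period 2, Systems -> period 1, OS -> period 3, Graphics -> period 1) or period 2 (e.g. Algorithms in period 3; ML in period 1; Physics in period 2; OS in period 3; Graphics in period 2; Systems in period 1).

No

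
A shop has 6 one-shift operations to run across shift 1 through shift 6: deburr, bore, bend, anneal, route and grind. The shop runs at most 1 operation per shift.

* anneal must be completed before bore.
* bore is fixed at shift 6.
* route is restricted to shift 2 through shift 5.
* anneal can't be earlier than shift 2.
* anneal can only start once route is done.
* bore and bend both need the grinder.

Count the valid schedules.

Splitting on deburr: it can be shift 1 (12), shift 2 (6), shift 3 (6), shift 4 (6), shift 5 (6). Listing each branch's schedules as (bore, bend, anneal, route, grind) by shift number:
deburr=shift 1: (6,2,4,3,5) (6,2,5,3,4) (6,2,5,4,3) (6,3,4,2,5) (6,3,5,2,4) (6,3,5,4,2) (6,4,3,2,5) (6,4,5,2,3) (6,4,5,3,2) (6,5,3,2,4) (6,5,4,2,3) (6,5,4,3,2) — 12.
deburr=shift 2: (6,1,4,3,5) (6,1,5,3,4) (6,1,5,4,3) (6,3,5,4,1) (6,4,5,3,1) (6,5,4,3,1) — 6.
deburr=shift 3: (6,1,4,2,5) (6,1,5,2,4) (6,1,5,4,2) (6,2,5,4,1) (6,4,5,2,1) (6,5,4,2,1) — 6.
deburr=shift 4: (6,1,3,2,5) (6,1,5,2,3) (6,1,5,3,2) (6,2,5,3,1) (6,3,5,2,1) (6,5,3,2,1) — 6.
deburr=shift 5: (6,1,3,2,4) (6,1,4,2,3) (6,1,4,3,2) (6,2,4,3,1) (6,3,4,2,1) (6,4,3,2,1) — 6.
Summing: 12 + 6 + 6 + 6 + 6 = 36.

36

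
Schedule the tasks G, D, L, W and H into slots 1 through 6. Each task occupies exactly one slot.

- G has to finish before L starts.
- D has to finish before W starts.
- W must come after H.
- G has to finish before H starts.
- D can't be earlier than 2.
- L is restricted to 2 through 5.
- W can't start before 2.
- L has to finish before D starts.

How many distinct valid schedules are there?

48

Splitting on G: it can be 1 (35), 2 (11), 3 (2). Listing each branch's schedules as (D, L, W, H):
G=1: (3,2,4,2) (3,2,4,3) (3,2,5,2) (3,2,5,3) (3,2,5,4) (3,2,6,2) (3,2,6,3) (3,2,6,4) (3,2,6,5) (4,2,5,2) (4,2,5,3) (4,2,5,4) (4,2,6,2) (4,2,6,3) (4,2,6,4) (4,2,6,5) (4,3,5,2) (4,3,5,3) (4,3,5,4) (4,3,6,2) (4,3,6,3) (4,3,6,4) (4,3,6,5) (5,2,6,2) (5,2,6,3) (5,2,6,4) (5,2,6,5) (5,3,6,2) (5,3,6,3) (5,3,6,4) (5,3,6,5) (5,4,6,2) (5,4,6,3) (5,4,6,4) (5,4,6,5) — 35.
G=2: (4,3,5,3) (4,3,5,4) (4,3,6,3) (4,3,6,4) (4,3,6,5) (5,3,6,3) (5,3,6,4) (5,3,6,5) (5,4,6,3) (5,4,6,4) (5,4,6,5) — 11.
G=3: (5,4,6,4) (5,4,6,5) — 2.
Summing: 35 + 11 + 2 = 48.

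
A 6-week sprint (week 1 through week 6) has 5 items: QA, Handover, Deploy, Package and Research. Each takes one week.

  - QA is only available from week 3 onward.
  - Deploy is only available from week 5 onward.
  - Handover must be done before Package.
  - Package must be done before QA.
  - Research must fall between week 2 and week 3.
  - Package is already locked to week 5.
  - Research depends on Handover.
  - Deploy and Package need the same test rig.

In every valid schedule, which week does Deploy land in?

Deploy's window is week 5–week 6.
Package is fixed at week 5, and Deploy can't share a week with Package.
So Deploy must be week 6.

week 6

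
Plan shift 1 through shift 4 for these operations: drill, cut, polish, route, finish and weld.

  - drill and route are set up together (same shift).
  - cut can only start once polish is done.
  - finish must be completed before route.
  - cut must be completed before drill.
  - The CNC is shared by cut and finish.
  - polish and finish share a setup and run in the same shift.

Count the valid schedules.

16

Splitting on drill: it can be shift 3 (4), shift 4 (12). Listing each branch's schedules as (cut, polish, route, finish, weld) by shift number:
drill=shift 3: (2,1,3,1,1) (2,1,3,1,2) (2,1,3,1,3) (2,1,3,1,4) — 4.
drill=shift 4: (2,1,4,1,1) (2,1,4,1,2) (2,1,4,1,3) (2,1,4,1,4) (3,1,4,1,1) (3,1,4,1,2) (3,1,4,1,3) (3,1,4,1,4) (3,2,4,2,1) (3,2,4,2,2) (3,2,4,2,3) (3,2,4,2,4) — 12.
Summing: 4 + 12 = 16.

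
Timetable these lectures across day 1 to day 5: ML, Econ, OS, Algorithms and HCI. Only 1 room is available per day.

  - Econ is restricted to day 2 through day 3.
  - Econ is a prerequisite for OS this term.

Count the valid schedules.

30

Splitting on ML: it can be day 1 (10), day 2 (4), day 3 (4), day 4 (6), day 5 (6). Listing each branch's schedules as (Econ, OS, Algorithms, HCI) by day number:
ML=day 1: (2,3,4,5) (2,3,5,4) (2,4,3,5) (2,4,5,3) (2,5,3,4) (2,5,4,3) (3,4,2,5) (3,4,5,2) (3,5,2,4) (3,5,4,2) — 10.
ML=day 2: (3,4,1,5) (3,4,5,1) (3,5,1,4) (3,5,4,1) — 4.
ML=day 3: (2,4,1,5) (2,4,5,1) (2,5,1,4) (2,5,4,1) — 4.
ML=day 4: (2,3,1,5) (2,3,5,1) (2,5,1,3) (2,5,3,1) (3,5,1,2) (3,5,2,1) — 6.
ML=day 5: (2,3,1,4) (2,3,4,1) (2,4,1,3) (2,4,3,1) (3,4,1,2) (3,4,2,1) — 6.
Summing: 10 + 4 + 4 + 6 + 6 = 30.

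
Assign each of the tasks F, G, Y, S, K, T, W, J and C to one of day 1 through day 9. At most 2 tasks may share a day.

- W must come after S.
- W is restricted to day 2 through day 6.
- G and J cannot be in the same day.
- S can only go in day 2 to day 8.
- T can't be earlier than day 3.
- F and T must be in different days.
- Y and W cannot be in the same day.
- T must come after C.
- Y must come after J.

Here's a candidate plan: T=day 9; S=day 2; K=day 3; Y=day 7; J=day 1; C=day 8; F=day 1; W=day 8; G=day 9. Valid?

T can't be earlier than day 3 — holds.
F and T must be in different days — holds.
T must come after C — holds.
W must come after S — holds.
W is restricted to day 2 through day 6 — violated.
Y must come after J — holds.
At most 2 tasks may share a day — holds.
Y and W cannot be in the same day — holds.
G and J cannot be in the same day — holds.
S can only go in day 2 to day 8 — holds.

No. W is restricted to day 2 through day 6 is not satisfied.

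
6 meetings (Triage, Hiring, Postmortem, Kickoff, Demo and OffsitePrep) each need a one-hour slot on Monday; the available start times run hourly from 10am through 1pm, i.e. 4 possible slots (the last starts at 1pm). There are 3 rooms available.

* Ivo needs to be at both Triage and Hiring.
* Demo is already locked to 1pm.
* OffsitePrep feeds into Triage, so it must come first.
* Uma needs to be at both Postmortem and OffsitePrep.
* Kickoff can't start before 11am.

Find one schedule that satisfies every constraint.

OffsitePrep in 10am; Triage in 11am; Kickoff in 11am; Postmortem in 11am; Hiring in 10am; Demo in 1pm

Checking: OffsitePrep(10am) before Triage(11am); Triage(11am) != Hiring(10am); Postmortem(11am) != OffsitePrep(10am); Demo=1pm in [1pm,1pm]; Kickoff=11am in [11am,1pm]; max 3 per slot (cap 3).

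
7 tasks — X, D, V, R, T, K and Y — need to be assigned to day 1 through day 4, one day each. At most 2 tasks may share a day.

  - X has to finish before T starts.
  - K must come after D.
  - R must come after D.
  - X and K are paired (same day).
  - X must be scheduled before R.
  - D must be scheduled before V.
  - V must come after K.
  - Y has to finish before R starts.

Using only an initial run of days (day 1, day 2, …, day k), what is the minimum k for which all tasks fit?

The precedence chain requires at least 3 distinct days.
With at most 2 per day and 7 tasks, at least 4 days are needed.
4 works (last occupied day: day 4): for example R -> day 3, X -> day 2, T -> day 4, Y -> day 1, V -> day 3, D -> day 1, K -> day 2.

4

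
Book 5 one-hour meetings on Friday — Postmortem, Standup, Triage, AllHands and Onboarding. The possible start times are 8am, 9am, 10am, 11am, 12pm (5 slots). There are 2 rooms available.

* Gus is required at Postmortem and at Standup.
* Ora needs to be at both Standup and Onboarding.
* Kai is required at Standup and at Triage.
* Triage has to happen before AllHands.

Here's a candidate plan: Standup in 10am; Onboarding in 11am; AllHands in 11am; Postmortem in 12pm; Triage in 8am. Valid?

Kai is required at Standup and at Triage — holds.
Triage has to happen before AllHands — holds.
Gus is required at Postmortem and at Standup — holds.
Ora needs to be at both Standup and Onboarding — holds.
There are 2 rooms available — holds.

Valid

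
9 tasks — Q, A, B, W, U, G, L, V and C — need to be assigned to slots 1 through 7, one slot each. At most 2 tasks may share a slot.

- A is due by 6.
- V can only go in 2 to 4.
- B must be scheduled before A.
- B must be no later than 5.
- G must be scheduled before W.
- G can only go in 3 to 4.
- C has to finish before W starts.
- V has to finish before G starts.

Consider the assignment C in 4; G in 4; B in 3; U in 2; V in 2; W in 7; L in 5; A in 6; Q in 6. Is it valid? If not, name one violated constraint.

G can only go in 3 to 4 — holds.
C has to finish before W starts — holds.
At most 2 tasks may share a slot — holds.
G must be scheduled before W — holds.
B must be no later than 5 — holds.
B must be scheduled before A — holds.
A is due by 6 — holds.
V can only go in 2 to 4 — holds.
V has to finish before G starts — holds.

Yes, all constraints hold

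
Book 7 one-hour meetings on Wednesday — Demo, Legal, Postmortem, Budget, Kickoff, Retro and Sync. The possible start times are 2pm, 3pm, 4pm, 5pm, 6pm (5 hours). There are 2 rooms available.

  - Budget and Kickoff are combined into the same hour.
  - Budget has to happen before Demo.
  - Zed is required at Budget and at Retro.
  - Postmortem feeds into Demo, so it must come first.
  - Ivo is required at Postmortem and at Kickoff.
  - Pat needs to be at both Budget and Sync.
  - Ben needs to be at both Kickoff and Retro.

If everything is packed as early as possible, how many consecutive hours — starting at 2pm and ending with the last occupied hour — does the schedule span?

The precedence chain requires at least 2 distinct hours.
With at most 2 per hour and 7 meetings, at least 4 hours are needed.
4 works (last occupied hour: 5pm): for example Budget=3pm; Kickoff=3pm; Sync=5pm; Retro=4pm; Legal=2pm; Postmortem=2pm; Demo=4pm.

4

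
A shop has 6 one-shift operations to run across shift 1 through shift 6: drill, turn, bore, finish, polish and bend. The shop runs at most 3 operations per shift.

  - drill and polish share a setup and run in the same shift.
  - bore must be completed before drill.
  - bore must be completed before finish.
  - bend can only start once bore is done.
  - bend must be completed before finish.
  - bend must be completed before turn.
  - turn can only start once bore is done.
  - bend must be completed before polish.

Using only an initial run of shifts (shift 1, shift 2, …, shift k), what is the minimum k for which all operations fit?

The precedence chain requires at least 3 distinct shifts.
With at most 3 per shift and 6 operations, at least 2 shifts are needed.
Could 3 shifts be enough, i.e. nothing placed later than shift 3? No: bend must come after bore (at shift 1 or later) → {shift 2, shift 3}; bore must come before bend (at shift 3 or earlier) → {shift 1, shift 2}; drill must come after bore (at shift 1 or later) → {shift 2, shift 3}; finish must come after bore (at shift 1 or later) → {shift 2, shift 3}; turn must come after bore (at shift 1 or later) → {shift 2, shift 3}; finish must come after bend (at shift 2 or later) → {shift 3}; bend must come before finish (at shift 3 or earlier) → {shift 2}; polish must come after bend (at shift 2 or later) → {shift 3}; turn must come after bend (at shift 2 or later) → {shift 3}; drill must be in the same shift as polish (in {shift 3}) → {shift 3}; that puts drill, turn, finish and polish all in shift 3 — more than 3 per shift.
So 3 shifts is not enough.
4 works (last occupied shift: shift 4): for example bore in shift 1; drill in shift 4; polish in shift 4; bend in shift 2; turn in shift 3; finish in shift 3.

4 shifts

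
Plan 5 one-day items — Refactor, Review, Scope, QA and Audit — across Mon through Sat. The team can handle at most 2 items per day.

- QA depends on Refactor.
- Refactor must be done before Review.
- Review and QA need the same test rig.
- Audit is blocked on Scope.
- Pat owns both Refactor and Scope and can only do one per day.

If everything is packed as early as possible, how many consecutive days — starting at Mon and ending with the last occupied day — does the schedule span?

3 days

The precedence chain requires at least 2 distinct days.
With at most 2 per day and 5 work items, at least 3 days are needed.
3 works (last occupied day: Wed): for example QA=Wed, Scope=Tue, Review=Tue, Audit=Wed, Refactor=Mon.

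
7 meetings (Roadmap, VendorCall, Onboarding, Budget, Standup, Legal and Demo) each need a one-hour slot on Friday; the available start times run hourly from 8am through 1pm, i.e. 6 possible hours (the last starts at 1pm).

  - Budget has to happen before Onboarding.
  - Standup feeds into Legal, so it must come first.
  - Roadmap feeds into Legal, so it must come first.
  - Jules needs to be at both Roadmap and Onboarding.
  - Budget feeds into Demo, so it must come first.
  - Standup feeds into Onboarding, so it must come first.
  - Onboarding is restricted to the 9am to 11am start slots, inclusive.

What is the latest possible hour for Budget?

Downstream work caps Budget at 10am.
Budget at 10am is achievable: Demo in 11am, Legal in 9am, Standup in 8am, Onboarding in 11am, VendorCall in 8am, Roadmap in 8am, Budget in 10am.

10am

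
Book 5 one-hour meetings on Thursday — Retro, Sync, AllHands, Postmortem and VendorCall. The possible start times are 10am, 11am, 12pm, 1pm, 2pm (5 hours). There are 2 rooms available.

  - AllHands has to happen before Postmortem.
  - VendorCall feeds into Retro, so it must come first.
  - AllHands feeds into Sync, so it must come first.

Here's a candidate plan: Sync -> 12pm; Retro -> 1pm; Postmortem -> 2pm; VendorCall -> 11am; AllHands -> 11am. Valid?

Valid

VendorCall feeds into Retro, so it must come first — holds.
AllHands has to happen before Postmortem — holds.
There are 2 rooms available — holds.
AllHands feeds into Sync, so it must come first — holds.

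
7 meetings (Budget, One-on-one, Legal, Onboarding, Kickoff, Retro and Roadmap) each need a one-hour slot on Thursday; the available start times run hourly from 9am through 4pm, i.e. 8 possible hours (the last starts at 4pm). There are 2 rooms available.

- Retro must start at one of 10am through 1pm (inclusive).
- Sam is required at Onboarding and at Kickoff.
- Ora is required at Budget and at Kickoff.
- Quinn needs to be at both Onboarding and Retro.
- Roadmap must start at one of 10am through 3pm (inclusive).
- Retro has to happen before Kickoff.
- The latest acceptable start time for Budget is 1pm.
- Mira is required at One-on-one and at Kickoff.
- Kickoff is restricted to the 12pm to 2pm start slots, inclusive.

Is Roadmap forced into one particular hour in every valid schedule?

No

Roadmap can be 10am (e.g. One-on-one=9am; Legal=11am; Budget=9am; Retro=10am; Roadmap=10am; Onboarding=11am; Kickoff=12pm) or 11am (e.g. Onboarding -> 11am, Budget -> 9am, Retro -> 10am, One-on-one -> 9am, Legal -> 10am, Roadmap -> 11am, Kickoff -> 12pm).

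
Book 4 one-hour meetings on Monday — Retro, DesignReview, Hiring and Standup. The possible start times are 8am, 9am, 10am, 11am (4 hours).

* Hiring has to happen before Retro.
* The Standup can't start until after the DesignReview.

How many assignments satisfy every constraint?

36

Splitting on Retro: it can be 9am (6), 10am (12), 11am (18). Listing each branch's schedules as (DesignReview, Hiring, Standup):
Retro=9am: (8am,8am,9am) (8am,8am,10am) (8am,8am,11am) (9am,8am,10am) (9am,8am,11am) (10am,8am,11am) — 6.
Retro=10am: (8am,8am,9am) (8am,8am,10am) (8am,8am,11am) (8am,9am,9am) (8am,9am,10am) (8am,9am,11am) (9am,8am,10am) (9am,8am,11am) (9am,9am,10am) (9am,9am,11am) (10am,8am,11am) (10am,9am,11am) — 12.
Retro=11am: (8am,8am,9am) (8am,8am,10am) (8am,8am,11am) (8am,9am,9am) (8am,9am,10am) (8am,9am,11am) (8am,10am,9am) (8am,10am,10am) (8am,10am,11am) (9am,8am,10am) (9am,8am,11am) (9am,9am,10am) (9am,9am,11am) (9am,10am,10am) (9am,10am,11am) (10am,8am,11am) (10am,9am,11am) (10am,10am,11am) — 18.
Summing: 6 + 12 + 18 = 36.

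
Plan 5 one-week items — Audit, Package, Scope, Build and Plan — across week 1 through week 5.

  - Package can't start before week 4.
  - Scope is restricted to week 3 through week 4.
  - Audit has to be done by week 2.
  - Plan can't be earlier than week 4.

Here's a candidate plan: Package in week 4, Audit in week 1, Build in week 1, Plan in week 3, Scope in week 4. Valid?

No — it violates: Plan can't be earlier than week 4

Plan can't be earlier than week 4 — violated.
Audit has to be done by week 2 — holds.
Scope is restricted to week 3 through week 4 — holds.
Package can't start before week 4 — holds.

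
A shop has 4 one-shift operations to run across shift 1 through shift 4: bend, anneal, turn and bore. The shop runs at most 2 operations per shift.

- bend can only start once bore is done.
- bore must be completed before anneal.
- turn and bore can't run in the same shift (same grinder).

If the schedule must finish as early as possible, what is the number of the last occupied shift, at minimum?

shift 3

The precedence chain requires at least 2 distinct shifts.
With at most 2 per shift and 4 operations, at least 2 shifts are needed.
Could 2 shifts be enough, i.e. nothing placed later than shift 2? No: anneal must come after bore (at shift 1 or later) → {shift 2}; bore must come before anneal (at shift 2 or earlier) → {shift 1}; bend must come after bore (at shift 1 or later) → {shift 2}; turn can't share with bore (shift 1) → {shift 2}; that puts bend, anneal and turn all in shift 2 — more than 2 per shift.
So 2 shifts is not enough.
3 works (last occupied shift: shift 3): for example bore -> shift 1; anneal -> shift 2; turn -> shift 3; bend -> shift 2.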